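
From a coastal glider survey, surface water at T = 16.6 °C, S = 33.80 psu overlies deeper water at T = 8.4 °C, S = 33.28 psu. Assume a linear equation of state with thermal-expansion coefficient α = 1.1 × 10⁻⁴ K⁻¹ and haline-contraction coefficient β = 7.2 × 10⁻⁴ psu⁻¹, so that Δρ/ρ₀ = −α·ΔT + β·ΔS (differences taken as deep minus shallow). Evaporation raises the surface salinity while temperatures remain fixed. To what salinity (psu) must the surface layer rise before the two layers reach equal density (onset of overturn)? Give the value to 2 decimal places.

Neutral buoyancy requires −α(T_deep − T_surf) + β(S_deep − S_surf′) = 0.
S_surf′ = S_deep − (α/β)·ΔT = 33.28 − (1.1 × 10⁻⁴/7.2 × 10⁻⁴)·(-8.2) = 34.5328 psu.
Increase required: 34.5328 − 33.80 = 0.7328 psu.

34.53 psu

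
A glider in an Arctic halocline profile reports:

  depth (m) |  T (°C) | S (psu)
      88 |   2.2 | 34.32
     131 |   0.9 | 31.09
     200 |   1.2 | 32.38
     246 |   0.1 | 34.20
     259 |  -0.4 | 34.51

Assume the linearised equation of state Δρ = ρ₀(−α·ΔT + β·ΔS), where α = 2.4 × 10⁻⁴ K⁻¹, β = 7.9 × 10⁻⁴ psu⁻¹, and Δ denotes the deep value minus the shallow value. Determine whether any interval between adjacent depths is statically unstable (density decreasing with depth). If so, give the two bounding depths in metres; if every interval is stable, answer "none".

88–131 m

Evaluate Δρ/ρ₀ = −αΔT + βΔS across each adjacent pair:
  88–131 m: −αΔT+βΔS = −(2.4 × 10⁻⁴)(-1.3)+(7.9 × 10⁻⁴)(-3.23) = -2.2 × 10⁻³ → UNSTABLE
  131–200 m: −αΔT+βΔS = −(2.4 × 10⁻⁴)(+0.3)+(7.9 × 10⁻⁴)(+1.29) = 9.5 × 10⁻⁴ → stable
  200–246 m: −αΔT+βΔS = −(2.4 × 10⁻⁴)(-1.1)+(7.9 × 10⁻⁴)(+1.82) = 1.7 × 10⁻³ → stable
  246–259 m: −αΔT+βΔS = −(2.4 × 10⁻⁴)(-0.5)+(7.9 × 10⁻⁴)(+0.31) = 3.6 × 10⁻⁴ → stable
The 88–131 m interval has Δρ < 0: lighter water underlies denser water.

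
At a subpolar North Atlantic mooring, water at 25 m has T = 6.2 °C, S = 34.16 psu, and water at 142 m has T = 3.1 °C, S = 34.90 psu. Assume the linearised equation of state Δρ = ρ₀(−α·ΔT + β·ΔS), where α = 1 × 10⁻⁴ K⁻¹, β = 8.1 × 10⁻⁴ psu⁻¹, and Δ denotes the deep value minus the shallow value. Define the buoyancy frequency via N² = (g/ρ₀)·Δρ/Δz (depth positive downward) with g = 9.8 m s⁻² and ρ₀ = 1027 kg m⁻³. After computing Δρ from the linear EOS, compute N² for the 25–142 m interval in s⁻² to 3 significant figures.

7.62 × 10⁻⁵ s⁻²

ΔT = -3.1 K, ΔS = +0.74 psu (deep − shallow).
Δρ/ρ₀ = −αΔT + βΔS = 3.10 × 10⁻⁴ + 5.994 × 10⁻⁴ = 9.094 × 10⁻⁴, so Δρ ≈ 0.9340 kg m⁻³.
N² = (g/ρ₀)·Δρ/Δz = g·(Δρ/ρ₀)/Δz = 9.8 × 9.094 × 10⁻⁴ / 117 = 7.6172 × 10⁻⁵ s⁻² ≈ 7.62 × 10⁻⁵ s⁻².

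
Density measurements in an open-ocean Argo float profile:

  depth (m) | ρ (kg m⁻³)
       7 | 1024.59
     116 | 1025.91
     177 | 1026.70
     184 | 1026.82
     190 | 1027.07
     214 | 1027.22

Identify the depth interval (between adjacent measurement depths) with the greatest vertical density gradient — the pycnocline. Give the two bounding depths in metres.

184–190 m

Compute the density gradient over each adjacent pair:
  7–116 m: Δρ/Δz = 1.32/109 = 0.012 kg m⁻⁴
  116–177 m: Δρ/Δz = 0.79/61 = 0.013 kg m⁻⁴
  177–184 m: Δρ/Δz = 0.12/7 = 0.017 kg m⁻⁴
  184–190 m: Δρ/Δz = 0.25/6 = 0.042 kg m⁻⁴
  190–214 m: Δρ/Δz = 0.15/24 = 6.2 × 10⁻³ kg m⁻⁴
The largest gradient is in the 184–190 m interval — the pycnocline.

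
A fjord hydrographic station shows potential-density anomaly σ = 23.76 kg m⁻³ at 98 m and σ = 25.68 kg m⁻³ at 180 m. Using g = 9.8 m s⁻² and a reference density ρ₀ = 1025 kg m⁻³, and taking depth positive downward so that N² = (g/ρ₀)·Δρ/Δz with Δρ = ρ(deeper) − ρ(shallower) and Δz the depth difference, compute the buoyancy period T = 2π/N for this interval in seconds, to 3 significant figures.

420 s

Δρ = 1025.68 − 1023.76 = 1.92 kg m⁻³ over Δz = 180 − 98 = 82 m.
N² = (9.8/1025) × (1.92/82) = 2.2387 × 10⁻⁴ s⁻².
N = √(2.2387 × 10⁻⁴) = 0.014962 rad s⁻¹, so T = 2π/N = 419.94 s ≈ 420 s.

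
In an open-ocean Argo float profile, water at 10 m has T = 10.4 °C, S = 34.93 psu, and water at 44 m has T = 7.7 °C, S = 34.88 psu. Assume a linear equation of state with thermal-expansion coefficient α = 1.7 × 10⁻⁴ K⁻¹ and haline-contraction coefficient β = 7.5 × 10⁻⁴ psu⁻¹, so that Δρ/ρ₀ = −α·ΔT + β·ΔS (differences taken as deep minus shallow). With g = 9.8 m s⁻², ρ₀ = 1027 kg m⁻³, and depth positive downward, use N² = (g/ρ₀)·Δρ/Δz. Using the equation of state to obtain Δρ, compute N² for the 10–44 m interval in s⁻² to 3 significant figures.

1.21 × 10⁻⁴ s⁻²

ΔT = -2.7 K, ΔS = -0.05 psu (deep − shallow).
Δρ/ρ₀ = −αΔT + βΔS = 4.59 × 10⁻⁴ − 3.75 × 10⁻⁵ = 4.215 × 10⁻⁴, so Δρ ≈ 0.4329 kg m⁻³.
N² = (g/ρ₀)·Δρ/Δz = g·(Δρ/ρ₀)/Δz = 9.8 × 4.215 × 10⁻⁴ / 34 = 1.2149 × 10⁻⁴ s⁻² ≈ 1.21 × 10⁻⁴ s⁻².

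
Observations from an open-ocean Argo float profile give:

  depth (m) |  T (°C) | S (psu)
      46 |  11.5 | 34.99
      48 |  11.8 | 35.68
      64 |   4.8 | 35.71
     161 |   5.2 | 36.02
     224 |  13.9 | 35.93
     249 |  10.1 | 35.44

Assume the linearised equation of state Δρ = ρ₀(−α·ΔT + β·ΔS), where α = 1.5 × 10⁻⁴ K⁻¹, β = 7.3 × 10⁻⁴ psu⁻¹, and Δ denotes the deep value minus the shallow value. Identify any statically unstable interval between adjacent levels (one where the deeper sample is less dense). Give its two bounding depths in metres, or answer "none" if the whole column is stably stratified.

Evaluate Δρ/ρ₀ = −αΔT + βΔS across each adjacent pair:
  46–48 m: −αΔT+βΔS = −(1.5 × 10⁻⁴)(+0.3)+(7.3 × 10⁻⁴)(+0.69) = 4.6 × 10⁻⁴ → stable
  48–64 m: −αΔT+βΔS = −(1.5 × 10⁻⁴)(-7.0)+(7.3 × 10⁻⁴)(+0.03) = 1.1 × 10⁻³ → stable
  64–161 m: −αΔT+βΔS = −(1.5 × 10⁻⁴)(+0.4)+(7.3 × 10⁻⁴)(+0.31) = 1.7 × 10⁻⁴ → stable
  161–224 m: −αΔT+βΔS = −(1.5 × 10⁻⁴)(+8.7)+(7.3 × 10⁻⁴)(-0.09) = -1.4 × 10⁻³ → UNSTABLE
  224–249 m: −αΔT+βΔS = −(1.5 × 10⁻⁴)(-3.8)+(7.3 × 10⁻⁴)(-0.49) = 2.1 × 10⁻⁴ → stable
The 161–224 m interval has Δρ < 0: lighter water underlies denser water.

161–224 m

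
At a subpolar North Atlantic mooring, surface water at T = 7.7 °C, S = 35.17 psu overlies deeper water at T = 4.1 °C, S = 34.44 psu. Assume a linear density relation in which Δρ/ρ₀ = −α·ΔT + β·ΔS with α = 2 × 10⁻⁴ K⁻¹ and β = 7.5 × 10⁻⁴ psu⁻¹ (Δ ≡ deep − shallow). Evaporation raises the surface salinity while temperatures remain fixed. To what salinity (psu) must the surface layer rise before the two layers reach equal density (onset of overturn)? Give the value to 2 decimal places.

35.40 psu

Neutral buoyancy requires −α(T_deep − T_surf) + β(S_deep − S_surf′) = 0.
S_surf′ = S_deep − (α/β)·ΔT = 34.44 − (2 × 10⁻⁴/7.5 × 10⁻⁴)·(-3.6) = 35.4000 psu.
Increase required: 35.4000 − 35.17 = 0.2300 psu.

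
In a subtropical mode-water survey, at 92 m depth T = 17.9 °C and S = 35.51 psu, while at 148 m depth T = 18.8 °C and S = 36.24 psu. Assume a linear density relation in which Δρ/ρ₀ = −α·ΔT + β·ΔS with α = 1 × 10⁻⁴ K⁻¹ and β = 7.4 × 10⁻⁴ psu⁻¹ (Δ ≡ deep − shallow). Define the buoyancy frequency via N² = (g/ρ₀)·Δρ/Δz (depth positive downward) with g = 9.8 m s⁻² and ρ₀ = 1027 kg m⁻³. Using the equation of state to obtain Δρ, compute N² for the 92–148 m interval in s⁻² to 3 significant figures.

7.88 × 10⁻⁵ s⁻²

ΔT = +0.9 K, ΔS = +0.73 psu (deep − shallow).
Δρ/ρ₀ = −αΔT + βΔS = -9.00 × 10⁻⁵ + 5.402 × 10⁻⁴ = 4.502 × 10⁻⁴, so Δρ ≈ 0.4624 kg m⁻³.
N² = (g/ρ₀)·Δρ/Δz = g·(Δρ/ρ₀)/Δz = 9.8 × 4.502 × 10⁻⁴ / 56 = 7.8785 × 10⁻⁵ s⁻² ≈ 7.88 × 10⁻⁵ s⁻².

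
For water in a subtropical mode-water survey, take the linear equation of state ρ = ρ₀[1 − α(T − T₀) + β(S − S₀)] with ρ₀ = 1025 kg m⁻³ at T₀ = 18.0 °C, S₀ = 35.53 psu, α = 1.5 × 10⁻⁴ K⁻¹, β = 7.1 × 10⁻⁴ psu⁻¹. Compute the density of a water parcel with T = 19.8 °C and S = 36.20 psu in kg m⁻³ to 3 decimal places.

T − T₀ = +1.8 K, S − S₀ = +0.67 psu.
Bracket = 1 − α·(+1.8) + β·(+0.67) = 1 + (2.057 × 10⁻⁴) = 1.0002057.
ρ = 1025 × 1.0002057 = 1025.211 kg m⁻³.

1025.211 kg m⁻³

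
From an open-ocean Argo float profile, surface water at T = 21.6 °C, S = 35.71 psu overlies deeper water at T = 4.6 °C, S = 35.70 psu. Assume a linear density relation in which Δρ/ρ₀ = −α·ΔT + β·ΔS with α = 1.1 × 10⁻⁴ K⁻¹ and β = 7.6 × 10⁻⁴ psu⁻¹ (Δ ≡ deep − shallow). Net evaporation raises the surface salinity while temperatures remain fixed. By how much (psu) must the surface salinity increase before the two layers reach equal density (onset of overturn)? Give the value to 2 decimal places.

2.45 psu

Neutral buoyancy requires −α(T_deep − T_surf) + β(S_deep − S_surf′) = 0.
S_surf′ = S_deep − (α/β)·ΔT = 35.70 − (1.1 × 10⁻⁴/7.6 × 10⁻⁴)·(-17.0) = 38.1605 psu.
Increase required: 38.1605 − 35.71 = 2.4505 psu.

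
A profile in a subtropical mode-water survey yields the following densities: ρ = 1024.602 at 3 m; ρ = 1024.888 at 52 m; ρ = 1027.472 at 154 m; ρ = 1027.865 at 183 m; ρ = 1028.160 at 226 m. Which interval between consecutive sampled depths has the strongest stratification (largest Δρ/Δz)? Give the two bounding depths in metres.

Compute the density gradient over each adjacent pair:
  3–52 m: Δρ/Δz = 0.286/49 = 5.8 × 10⁻³ kg m⁻⁴
  52–154 m: Δρ/Δz = 2.584/102 = 0.025 kg m⁻⁴
  154–183 m: Δρ/Δz = 0.393/29 = 0.014 kg m⁻⁴
  183–226 m: Δρ/Δz = 0.295/43 = 6.9 × 10⁻³ kg m⁻⁴
The largest gradient is in the 52–154 m interval — the pycnocline.

52–154 m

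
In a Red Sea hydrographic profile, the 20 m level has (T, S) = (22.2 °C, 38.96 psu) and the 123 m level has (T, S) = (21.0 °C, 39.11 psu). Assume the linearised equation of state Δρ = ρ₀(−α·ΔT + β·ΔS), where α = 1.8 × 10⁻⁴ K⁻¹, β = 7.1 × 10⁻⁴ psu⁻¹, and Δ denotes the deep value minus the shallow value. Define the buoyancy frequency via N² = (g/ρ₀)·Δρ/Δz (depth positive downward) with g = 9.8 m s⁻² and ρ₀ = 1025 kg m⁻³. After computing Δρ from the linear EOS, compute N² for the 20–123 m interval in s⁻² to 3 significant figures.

3.07 × 10⁻⁵ s⁻²

ΔT = -1.2 K, ΔS = +0.15 psu (deep − shallow).
Δρ/ρ₀ = −αΔT + βΔS = 2.16 × 10⁻⁴ + 1.065 × 10⁻⁴ = 3.225 × 10⁻⁴, so Δρ ≈ 0.3306 kg m⁻³.
N² = (g/ρ₀)·Δρ/Δz = g·(Δρ/ρ₀)/Δz = 9.8 × 3.225 × 10⁻⁴ / 103 = 3.0684 × 10⁻⁵ s⁻² ≈ 3.07 × 10⁻⁵ s⁻².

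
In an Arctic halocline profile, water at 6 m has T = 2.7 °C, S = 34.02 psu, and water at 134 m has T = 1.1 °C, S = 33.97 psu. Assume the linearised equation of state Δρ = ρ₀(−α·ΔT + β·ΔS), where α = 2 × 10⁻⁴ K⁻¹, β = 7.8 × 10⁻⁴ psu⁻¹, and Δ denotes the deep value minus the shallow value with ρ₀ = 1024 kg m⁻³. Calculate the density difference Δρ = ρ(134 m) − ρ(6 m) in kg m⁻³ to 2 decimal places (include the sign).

ΔT = -1.6 K, ΔS = -0.05 psu (deep − shallow).
Δρ/ρ₀ = −(2 × 10⁻⁴)(-1.6) + (7.8 × 10⁻⁴)(-0.05) = 2.81 × 10⁻⁴.
Δρ = 1024 × (2.81 × 10⁻⁴) = +0.29 kg m⁻³.
Positive Δρ: denser below, stable.

+0.29 kg m⁻³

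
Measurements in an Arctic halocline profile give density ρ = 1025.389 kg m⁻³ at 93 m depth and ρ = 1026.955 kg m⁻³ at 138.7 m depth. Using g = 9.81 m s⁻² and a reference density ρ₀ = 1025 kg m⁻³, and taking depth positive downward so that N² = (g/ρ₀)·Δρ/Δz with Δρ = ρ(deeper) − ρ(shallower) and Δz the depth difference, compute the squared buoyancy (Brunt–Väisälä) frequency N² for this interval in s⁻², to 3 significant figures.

Δρ = 1026.955 − 1025.389 = 1.566 kg m⁻³ over Δz = 138.7 − 93 = 45.7 m.
N² = (9.81/1025) × (1.566/45.7) = 3.2796 × 10⁻⁴ s⁻² ≈ 3.28 × 10⁻⁴ s⁻².
A positive N² confirms static stability across the interval.

3.28 × 10⁻⁴ s⁻²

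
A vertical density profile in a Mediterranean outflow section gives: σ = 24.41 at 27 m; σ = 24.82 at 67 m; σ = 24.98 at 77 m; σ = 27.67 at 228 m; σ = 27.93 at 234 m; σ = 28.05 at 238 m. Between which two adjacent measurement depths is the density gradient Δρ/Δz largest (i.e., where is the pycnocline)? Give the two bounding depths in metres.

Compute the density gradient over each adjacent pair:
  27–67 m: Δρ/Δz = 0.41/40 = 0.010 kg m⁻⁴
  67–77 m: Δρ/Δz = 0.16/10 = 0.016 kg m⁻⁴
  77–228 m: Δρ/Δz = 2.69/151 = 0.018 kg m⁻⁴
  228–234 m: Δρ/Δz = 0.26/6 = 0.043 kg m⁻⁴
  234–238 m: Δρ/Δz = 0.12/4 = 0.030 kg m⁻⁴
The largest gradient is in the 228–234 m interval — the pycnocline.

228–234 m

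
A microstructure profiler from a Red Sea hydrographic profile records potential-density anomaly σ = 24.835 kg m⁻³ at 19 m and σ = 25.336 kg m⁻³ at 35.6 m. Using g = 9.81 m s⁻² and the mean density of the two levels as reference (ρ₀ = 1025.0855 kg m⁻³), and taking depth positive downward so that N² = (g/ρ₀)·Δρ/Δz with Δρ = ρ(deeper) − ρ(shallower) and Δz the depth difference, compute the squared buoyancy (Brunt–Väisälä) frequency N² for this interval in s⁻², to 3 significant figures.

2.89 × 10⁻⁴ s⁻²

Δρ = 1025.336 − 1024.835 = 0.501 kg m⁻³ over Δz = 35.6 − 19 = 16.6 m.
N² = (9.81/1025.0855) × (0.501/16.6) = 2.8883 × 10⁻⁴ s⁻² ≈ 2.89 × 10⁻⁴ s⁻².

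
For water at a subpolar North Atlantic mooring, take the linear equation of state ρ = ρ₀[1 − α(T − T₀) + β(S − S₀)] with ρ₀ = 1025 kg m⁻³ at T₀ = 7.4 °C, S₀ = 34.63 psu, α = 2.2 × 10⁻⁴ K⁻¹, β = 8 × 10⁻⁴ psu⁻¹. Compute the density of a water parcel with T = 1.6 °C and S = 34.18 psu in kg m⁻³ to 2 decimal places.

1025.94 kg m⁻³

T − T₀ = -5.8 K, S − S₀ = -0.45 psu.
Bracket = 1 − α·(-5.8) + β·(-0.45) = 1 + (9.16 × 10⁻⁴) = 1.0009160.
ρ = 1025 × 1.0009160 = 1025.94 kg m⁻³.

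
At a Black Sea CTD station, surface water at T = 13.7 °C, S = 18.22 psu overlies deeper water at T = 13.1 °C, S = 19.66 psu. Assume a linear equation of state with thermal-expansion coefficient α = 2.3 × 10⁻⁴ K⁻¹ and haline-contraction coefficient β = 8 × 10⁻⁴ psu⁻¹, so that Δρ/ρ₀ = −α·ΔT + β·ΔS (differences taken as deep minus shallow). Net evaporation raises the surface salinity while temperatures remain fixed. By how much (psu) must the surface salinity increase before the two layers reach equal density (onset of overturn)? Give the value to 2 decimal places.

1.61 psu

Neutral buoyancy requires −α(T_deep − T_surf) + β(S_deep − S_surf′) = 0.
S_surf′ = S_deep − (α/β)·ΔT = 19.66 − (2.3 × 10⁻⁴/8 × 10⁻⁴)·(-0.6) = 19.8325 psu.
Increase required: 19.8325 − 18.22 = 1.6125 psu.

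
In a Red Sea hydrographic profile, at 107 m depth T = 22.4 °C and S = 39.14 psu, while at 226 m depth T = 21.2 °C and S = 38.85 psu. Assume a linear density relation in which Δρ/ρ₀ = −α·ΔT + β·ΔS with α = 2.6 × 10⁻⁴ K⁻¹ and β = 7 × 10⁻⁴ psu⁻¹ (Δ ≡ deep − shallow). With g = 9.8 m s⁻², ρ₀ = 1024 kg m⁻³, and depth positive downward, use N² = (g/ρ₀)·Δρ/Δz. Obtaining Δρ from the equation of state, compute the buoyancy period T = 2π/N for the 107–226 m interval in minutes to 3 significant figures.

ΔT = -1.2 K, ΔS = -0.29 psu (deep − shallow).
Δρ/ρ₀ = −αΔT + βΔS = 3.12 × 10⁻⁴ − 2.03 × 10⁻⁴ = 1.09 × 10⁻⁴, so Δρ ≈ 0.1116 kg m⁻³.
N² = (g/ρ₀)·Δρ/Δz = g·(Δρ/ρ₀)/Δz = 9.8 × 1.09 × 10⁻⁴ / 119 = 8.9765 × 10⁻⁶ s⁻².
N = √(8.9765 × 10⁻⁶) = 2.9961 × 10⁻³ rad s⁻¹ → T = 2π/N = 2.0971 × 10³ s = 34.952 min ≈ 35.0 min.

35.0 min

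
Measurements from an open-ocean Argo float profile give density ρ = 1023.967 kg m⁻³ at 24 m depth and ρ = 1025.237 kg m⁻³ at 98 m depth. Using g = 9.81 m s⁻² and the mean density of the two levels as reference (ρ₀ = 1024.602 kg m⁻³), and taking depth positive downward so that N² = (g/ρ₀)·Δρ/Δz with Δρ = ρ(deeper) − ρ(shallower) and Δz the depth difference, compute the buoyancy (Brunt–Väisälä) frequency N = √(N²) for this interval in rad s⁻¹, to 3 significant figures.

0.0128 rad s⁻¹

Δρ = 1025.237 − 1023.967 = 1.270 kg m⁻³ over Δz = 98 − 24 = 74 m.
N² = (9.81/1024.602) × (1.270/74) = 1.6432 × 10⁻⁴ s⁻².
N = √(1.6432 × 10⁻⁴) = 0.012819 rad s⁻¹ ≈ 0.0128 rad s⁻¹.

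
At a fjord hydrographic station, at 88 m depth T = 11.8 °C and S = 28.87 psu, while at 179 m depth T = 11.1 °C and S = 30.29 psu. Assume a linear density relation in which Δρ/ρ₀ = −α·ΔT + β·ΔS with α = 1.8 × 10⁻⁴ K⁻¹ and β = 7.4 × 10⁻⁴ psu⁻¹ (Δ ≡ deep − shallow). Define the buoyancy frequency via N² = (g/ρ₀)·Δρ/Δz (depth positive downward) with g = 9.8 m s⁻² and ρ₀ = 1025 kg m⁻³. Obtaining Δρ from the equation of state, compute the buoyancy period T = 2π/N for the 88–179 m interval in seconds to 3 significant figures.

ΔT = -0.7 K, ΔS = +1.42 psu (deep − shallow).
Δρ/ρ₀ = −αΔT + βΔS = 1.26 × 10⁻⁴ + 1.0508 × 10⁻³ = 1.1768 × 10⁻³, so Δρ ≈ 1.206 kg m⁻³.
N² = (g/ρ₀)·Δρ/Δz = g·(Δρ/ρ₀)/Δz = 9.8 × 1.1768 × 10⁻³ / 91 = 1.2673 × 10⁻⁴ s⁻².
N = √(1.2673 × 10⁻⁴) = 0.011257 rad s⁻¹ → T = 2π/N = 558.16 s ≈ 558 s.

558 s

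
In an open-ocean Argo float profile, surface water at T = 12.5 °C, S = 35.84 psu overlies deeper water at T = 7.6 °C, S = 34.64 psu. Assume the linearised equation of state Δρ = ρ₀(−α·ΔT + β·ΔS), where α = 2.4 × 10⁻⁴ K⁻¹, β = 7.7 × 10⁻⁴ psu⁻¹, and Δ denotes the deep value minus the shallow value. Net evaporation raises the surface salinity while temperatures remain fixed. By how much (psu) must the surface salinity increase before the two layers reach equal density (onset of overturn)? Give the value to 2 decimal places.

0.33 psu

Neutral buoyancy requires −α(T_deep − T_surf) + β(S_deep − S_surf′) = 0.
S_surf′ = S_deep − (α/β)·ΔT = 34.64 − (2.4 × 10⁻⁴/7.7 × 10⁻⁴)·(-4.9) = 36.1673 psu.
Increase required: 36.1673 − 35.84 = 0.3273 psu.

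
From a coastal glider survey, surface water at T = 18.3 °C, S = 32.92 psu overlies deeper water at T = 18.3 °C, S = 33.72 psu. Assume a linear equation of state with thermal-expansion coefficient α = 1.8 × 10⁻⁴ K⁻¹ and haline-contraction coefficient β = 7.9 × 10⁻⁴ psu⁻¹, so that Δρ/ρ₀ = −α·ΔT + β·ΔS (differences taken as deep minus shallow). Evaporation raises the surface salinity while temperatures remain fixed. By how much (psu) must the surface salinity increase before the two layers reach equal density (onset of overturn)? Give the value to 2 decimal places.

Neutral buoyancy requires −α(T_deep − T_surf) + β(S_deep − S_surf′) = 0.
S_surf′ = S_deep − (α/β)·ΔT = 33.72 − (1.8 × 10⁻⁴/7.9 × 10⁻⁴)·(+0.0) = 33.7200 psu.
Increase required: 33.7200 − 32.92 = 0.8000 psu.

0.80 psu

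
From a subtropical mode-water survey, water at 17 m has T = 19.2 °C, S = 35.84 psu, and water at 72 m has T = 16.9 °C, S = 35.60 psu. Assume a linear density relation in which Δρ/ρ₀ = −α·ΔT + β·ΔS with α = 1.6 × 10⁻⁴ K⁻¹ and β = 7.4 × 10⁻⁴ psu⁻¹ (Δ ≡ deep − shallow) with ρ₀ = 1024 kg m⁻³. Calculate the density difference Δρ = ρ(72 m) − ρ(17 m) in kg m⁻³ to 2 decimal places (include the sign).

ΔT = -2.3 K, ΔS = -0.24 psu (deep − shallow).
Δρ/ρ₀ = −(1.6 × 10⁻⁴)(-2.3) + (7.4 × 10⁻⁴)(-0.24) = 1.904 × 10⁻⁴.
Δρ = 1024 × (1.904 × 10⁻⁴) = +0.19 kg m⁻³.
Positive Δρ: denser below, stable.

+0.19 kg m⁻³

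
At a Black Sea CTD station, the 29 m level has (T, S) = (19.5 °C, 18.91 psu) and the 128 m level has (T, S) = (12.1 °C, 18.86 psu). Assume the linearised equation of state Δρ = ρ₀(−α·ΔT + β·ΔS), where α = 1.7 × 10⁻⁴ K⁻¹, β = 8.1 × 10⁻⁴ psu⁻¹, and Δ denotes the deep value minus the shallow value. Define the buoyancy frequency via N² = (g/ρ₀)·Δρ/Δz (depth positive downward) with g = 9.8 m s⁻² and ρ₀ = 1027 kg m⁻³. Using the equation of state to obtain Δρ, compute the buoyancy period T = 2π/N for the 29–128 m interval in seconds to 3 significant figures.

572 s

ΔT = -7.4 K, ΔS = -0.05 psu (deep − shallow).
Δρ/ρ₀ = −αΔT + βΔS = 1.258 × 10⁻³ − 4.05 × 10⁻⁵ = 1.2175 × 10⁻³, so Δρ ≈ 1.250 kg m⁻³.
N² = (g/ρ₀)·Δρ/Δz = g·(Δρ/ρ₀)/Δz = 9.8 × 1.2175 × 10⁻³ / 99 = 1.2052 × 10⁻⁴ s⁻².
N = √(1.2052 × 10⁻⁴) = 0.010978 rad s⁻¹ → T = 2π/N = 572.34 s ≈ 572 s.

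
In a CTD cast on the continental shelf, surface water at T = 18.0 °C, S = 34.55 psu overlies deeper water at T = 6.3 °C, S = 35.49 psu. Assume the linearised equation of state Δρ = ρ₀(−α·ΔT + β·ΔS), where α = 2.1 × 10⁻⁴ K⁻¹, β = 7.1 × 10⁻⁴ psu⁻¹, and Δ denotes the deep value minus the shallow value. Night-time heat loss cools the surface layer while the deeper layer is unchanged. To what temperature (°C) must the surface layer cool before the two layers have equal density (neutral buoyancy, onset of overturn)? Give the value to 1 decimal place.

Neutral buoyancy requires Δρ = 0, i.e. −α(T_deep − T_surf′) + β(S_deep − S_surf) = 0.
T_surf′ = T_deep − (β/α)·ΔS = 6.3 − (7.1 × 10⁻⁴/2.1 × 10⁻⁴)·(+0.94) = 3.122 °C.
Cooling required: 18.0 − (3.122) = 14.878 °C.

3.1 °C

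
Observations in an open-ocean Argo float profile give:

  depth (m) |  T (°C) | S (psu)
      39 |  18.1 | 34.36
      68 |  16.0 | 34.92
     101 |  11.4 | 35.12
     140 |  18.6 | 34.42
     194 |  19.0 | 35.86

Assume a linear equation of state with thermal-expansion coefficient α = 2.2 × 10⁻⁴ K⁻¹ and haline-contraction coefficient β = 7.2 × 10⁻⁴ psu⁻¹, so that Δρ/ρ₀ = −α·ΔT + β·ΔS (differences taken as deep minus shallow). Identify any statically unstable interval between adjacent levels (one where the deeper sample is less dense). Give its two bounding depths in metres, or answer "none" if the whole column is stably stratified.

Evaluate Δρ/ρ₀ = −αΔT + βΔS across each adjacent pair:
  39–68 m: −αΔT+βΔS = −(2.2 × 10⁻⁴)(-2.1)+(7.2 × 10⁻⁴)(+0.56) = 8.7 × 10⁻⁴ → stable
  68–101 m: −αΔT+βΔS = −(2.2 × 10⁻⁴)(-4.6)+(7.2 × 10⁻⁴)(+0.20) = 1.2 × 10⁻³ → stable
  101–140 m: −αΔT+βΔS = −(2.2 × 10⁻⁴)(+7.2)+(7.2 × 10⁻⁴)(-0.70) = -2.1 × 10⁻³ → UNSTABLE
  140–194 m: −αΔT+βΔS = −(2.2 × 10⁻⁴)(+0.4)+(7.2 × 10⁻⁴)(+1.44) = 9.5 × 10⁻⁴ → stable
The 101–140 m interval has Δρ < 0: lighter water underlies denser water.

101–140 m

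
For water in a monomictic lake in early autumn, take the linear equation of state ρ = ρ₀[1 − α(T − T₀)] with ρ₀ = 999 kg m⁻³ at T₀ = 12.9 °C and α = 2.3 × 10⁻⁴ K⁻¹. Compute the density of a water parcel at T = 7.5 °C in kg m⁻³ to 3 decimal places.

T − T₀ = -5.4 K.
Bracket = 1 − α·(-5.4) = 1 + (1.242 × 10⁻³) = 1.0012420.
ρ = 999 × 1.0012420 = 1000.241 kg m⁻³.

1000.241 kg m⁻³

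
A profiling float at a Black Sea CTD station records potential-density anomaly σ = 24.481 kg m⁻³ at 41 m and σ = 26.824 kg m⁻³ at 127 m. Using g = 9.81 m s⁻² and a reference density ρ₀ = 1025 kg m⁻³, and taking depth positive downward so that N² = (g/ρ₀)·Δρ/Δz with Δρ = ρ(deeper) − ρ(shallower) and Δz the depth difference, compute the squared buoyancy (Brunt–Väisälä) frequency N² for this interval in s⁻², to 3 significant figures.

Δρ = 1026.824 − 1024.481 = 2.343 kg m⁻³ over Δz = 127 − 41 = 86 m.
N² = (9.81/1025) × (2.343/86) = 2.6075 × 10⁻⁴ s⁻² ≈ 2.61 × 10⁻⁴ s⁻².

2.61 × 10⁻⁴ s⁻²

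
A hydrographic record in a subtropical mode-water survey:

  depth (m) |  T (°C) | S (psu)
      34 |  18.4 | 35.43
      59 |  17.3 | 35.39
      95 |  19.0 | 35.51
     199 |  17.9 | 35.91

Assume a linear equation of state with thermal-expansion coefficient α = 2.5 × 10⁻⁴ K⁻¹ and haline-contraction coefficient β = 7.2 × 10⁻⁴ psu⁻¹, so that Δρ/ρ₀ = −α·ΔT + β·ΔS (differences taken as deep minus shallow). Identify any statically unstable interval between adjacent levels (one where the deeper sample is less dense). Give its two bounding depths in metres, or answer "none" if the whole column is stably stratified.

Evaluate Δρ/ρ₀ = −αΔT + βΔS across each adjacent pair:
  34–59 m: −αΔT+βΔS = −(2.5 × 10⁻⁴)(-1.1)+(7.2 × 10⁻⁴)(-0.04) = 2.5 × 10⁻⁴ → stable
  59–95 m: −αΔT+βΔS = −(2.5 × 10⁻⁴)(+1.7)+(7.2 × 10⁻⁴)(+0.12) = -3.4 × 10⁻⁴ → UNSTABLE
  95–199 m: −αΔT+βΔS = −(2.5 × 10⁻⁴)(-1.1)+(7.2 × 10⁻⁴)(+0.40) = 5.6 × 10⁻⁴ → stable
The 59–95 m interval has Δρ < 0: lighter water underlies denser water.

59–95 m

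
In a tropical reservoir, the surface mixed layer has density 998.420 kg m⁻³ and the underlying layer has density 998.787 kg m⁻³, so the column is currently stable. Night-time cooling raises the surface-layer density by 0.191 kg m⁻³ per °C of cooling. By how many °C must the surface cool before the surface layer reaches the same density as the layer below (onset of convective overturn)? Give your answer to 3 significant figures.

1.92 °C

Density deficit of the surface layer: 998.787 − 998.420 = 0.367 kg m⁻³.
Required change = 0.367 / 0.191 = 1.92 °C.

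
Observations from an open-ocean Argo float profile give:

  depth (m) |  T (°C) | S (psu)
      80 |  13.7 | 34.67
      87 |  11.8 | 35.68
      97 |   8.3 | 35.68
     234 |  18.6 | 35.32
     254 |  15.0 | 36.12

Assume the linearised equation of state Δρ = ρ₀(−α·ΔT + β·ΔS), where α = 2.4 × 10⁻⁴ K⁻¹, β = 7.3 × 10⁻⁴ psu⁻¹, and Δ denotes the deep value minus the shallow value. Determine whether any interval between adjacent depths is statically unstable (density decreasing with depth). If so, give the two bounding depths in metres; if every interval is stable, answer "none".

97–234 m

Evaluate Δρ/ρ₀ = −αΔT + βΔS across each adjacent pair:
  80–87 m: −αΔT+βΔS = −(2.4 × 10⁻⁴)(-1.9)+(7.3 × 10⁻⁴)(+1.01) = 1.2 × 10⁻³ → stable
  87–97 m: −αΔT+βΔS = −(2.4 × 10⁻⁴)(-3.5)+(7.3 × 10⁻⁴)(+0.00) = 8.4 × 10⁻⁴ → stable
  97–234 m: −αΔT+βΔS = −(2.4 × 10⁻⁴)(+10.3)+(7.3 × 10⁻⁴)(-0.36) = -2.7 × 10⁻³ → UNSTABLE
  234–254 m: −αΔT+βΔS = −(2.4 × 10⁻⁴)(-3.6)+(7.3 × 10⁻⁴)(+0.80) = 1.4 × 10⁻³ → stable
The 97–234 m interval has Δρ < 0: lighter water underlies denser water.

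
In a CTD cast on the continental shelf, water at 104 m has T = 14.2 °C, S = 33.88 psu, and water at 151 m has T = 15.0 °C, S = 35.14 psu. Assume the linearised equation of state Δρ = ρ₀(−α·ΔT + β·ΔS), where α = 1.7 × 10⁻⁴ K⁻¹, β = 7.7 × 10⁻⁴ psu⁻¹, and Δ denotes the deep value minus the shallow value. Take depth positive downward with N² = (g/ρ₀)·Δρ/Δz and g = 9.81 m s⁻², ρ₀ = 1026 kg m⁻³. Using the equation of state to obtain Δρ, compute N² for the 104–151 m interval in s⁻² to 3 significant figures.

ΔT = +0.8 K, ΔS = +1.26 psu (deep − shallow).
Δρ/ρ₀ = −αΔT + βΔS = -1.36 × 10⁻⁴ + 9.702 × 10⁻⁴ = 8.342 × 10⁻⁴, so Δρ ≈ 0.8559 kg m⁻³.
N² = (g/ρ₀)·Δρ/Δz = g·(Δρ/ρ₀)/Δz = 9.81 × 8.342 × 10⁻⁴ / 47 = 1.7412 × 10⁻⁴ s⁻² ≈ 1.74 × 10⁻⁴ s⁻².

1.74 × 10⁻⁴ s⁻²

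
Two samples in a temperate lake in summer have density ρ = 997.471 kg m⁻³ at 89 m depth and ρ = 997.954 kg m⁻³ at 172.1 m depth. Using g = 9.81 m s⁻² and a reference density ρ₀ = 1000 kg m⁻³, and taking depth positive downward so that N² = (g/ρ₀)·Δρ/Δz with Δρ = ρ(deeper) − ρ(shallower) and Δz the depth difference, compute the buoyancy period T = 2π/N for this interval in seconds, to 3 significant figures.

Δρ = 997.954 − 997.471 = 0.483 kg m⁻³ over Δz = 172.1 − 89 = 83.1 m.
N² = (9.81/1000) × (0.483/83.1) = 5.7018 × 10⁻⁵ s⁻².
N = √(5.7018 × 10⁻⁵) = 7.5510 × 10⁻³ rad s⁻¹, so T = 2π/N = 832.10 s ≈ 832 s.

832 s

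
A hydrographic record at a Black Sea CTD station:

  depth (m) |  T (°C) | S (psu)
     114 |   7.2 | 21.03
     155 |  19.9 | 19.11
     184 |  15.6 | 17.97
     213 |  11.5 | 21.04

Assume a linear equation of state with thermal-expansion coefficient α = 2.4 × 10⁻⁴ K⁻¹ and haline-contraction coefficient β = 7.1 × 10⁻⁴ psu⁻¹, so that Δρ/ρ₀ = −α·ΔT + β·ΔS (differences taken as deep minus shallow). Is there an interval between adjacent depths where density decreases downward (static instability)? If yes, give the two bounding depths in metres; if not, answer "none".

Evaluate Δρ/ρ₀ = −αΔT + βΔS across each adjacent pair:
  114–155 m: −αΔT+βΔS = −(2.4 × 10⁻⁴)(+12.7)+(7.1 × 10⁻⁴)(-1.92) = -4.4 × 10⁻³ → UNSTABLE
  155–184 m: −αΔT+βΔS = −(2.4 × 10⁻⁴)(-4.3)+(7.1 × 10⁻⁴)(-1.14) = 2.2 × 10⁻⁴ → stable
  184–213 m: −αΔT+βΔS = −(2.4 × 10⁻⁴)(-4.1)+(7.1 × 10⁻⁴)(+3.07) = 3.2 × 10⁻³ → stable
The 114–155 m interval has Δρ < 0: lighter water underlies denser water.

114–155 m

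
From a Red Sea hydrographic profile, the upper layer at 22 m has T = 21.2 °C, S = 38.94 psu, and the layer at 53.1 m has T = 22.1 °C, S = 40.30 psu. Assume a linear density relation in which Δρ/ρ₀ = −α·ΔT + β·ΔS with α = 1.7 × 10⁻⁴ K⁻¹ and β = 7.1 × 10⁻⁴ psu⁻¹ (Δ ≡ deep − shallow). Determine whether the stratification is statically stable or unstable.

stable

ΔT = 22.1 − 21.2 = +0.9 K and ΔS = 40.30 − 38.94 = +1.36 psu (deep − shallow).
−αΔT = -1.53 × 10⁻⁴; βΔS = 9.656 × 10⁻⁴; sum Δρ/ρ₀ = 8.126 × 10⁻⁴.
Δρ/ρ₀ > 0, so Δρ > 0: deeper water is denser → statically stable.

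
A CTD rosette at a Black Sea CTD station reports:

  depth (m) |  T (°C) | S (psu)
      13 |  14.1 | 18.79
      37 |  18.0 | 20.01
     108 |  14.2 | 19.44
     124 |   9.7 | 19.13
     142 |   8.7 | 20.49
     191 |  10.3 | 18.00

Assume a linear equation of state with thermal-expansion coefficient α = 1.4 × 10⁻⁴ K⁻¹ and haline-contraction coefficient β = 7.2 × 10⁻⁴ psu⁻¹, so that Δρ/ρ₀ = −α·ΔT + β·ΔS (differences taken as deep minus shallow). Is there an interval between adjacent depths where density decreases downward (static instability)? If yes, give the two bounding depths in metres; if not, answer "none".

142–191 m

Evaluate Δρ/ρ₀ = −αΔT + βΔS across each adjacent pair:
  13–37 m: −αΔT+βΔS = −(1.4 × 10⁻⁴)(+3.9)+(7.2 × 10⁻⁴)(+1.22) = 3.3 × 10⁻⁴ → stable
  37–108 m: −αΔT+βΔS = −(1.4 × 10⁻⁴)(-3.8)+(7.2 × 10⁻⁴)(-0.57) = 1.2 × 10⁻⁴ → stable
  108–124 m: −αΔT+βΔS = −(1.4 × 10⁻⁴)(-4.5)+(7.2 × 10⁻⁴)(-0.31) = 4.1 × 10⁻⁴ → stable
  124–142 m: −αΔT+βΔS = −(1.4 × 10⁻⁴)(-1.0)+(7.2 × 10⁻⁴)(+1.36) = 1.1 × 10⁻³ → stable
  142–191 m: −αΔT+βΔS = −(1.4 × 10⁻⁴)(+1.6)+(7.2 × 10⁻⁴)(-2.49) = -2.0 × 10⁻³ → UNSTABLE
The 142–191 m interval has Δρ < 0: lighter water underlies denser water.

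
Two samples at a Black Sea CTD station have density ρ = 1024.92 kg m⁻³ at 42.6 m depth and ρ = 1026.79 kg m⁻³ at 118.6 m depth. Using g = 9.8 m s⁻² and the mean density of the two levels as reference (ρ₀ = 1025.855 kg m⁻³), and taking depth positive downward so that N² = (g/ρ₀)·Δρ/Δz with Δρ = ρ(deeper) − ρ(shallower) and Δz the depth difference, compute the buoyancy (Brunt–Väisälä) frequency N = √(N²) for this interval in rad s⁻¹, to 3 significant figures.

Δρ = 1026.79 − 1024.92 = 1.87 kg m⁻³ over Δz = 118.6 − 42.6 = 76 m.
N² = (9.8/1025.855) × (1.87/76) = 2.3505 × 10⁻⁴ s⁻².
N = √(2.3505 × 10⁻⁴) = 0.015331 rad s⁻¹ ≈ 0.0153 rad s⁻¹.

0.0153 rad s⁻¹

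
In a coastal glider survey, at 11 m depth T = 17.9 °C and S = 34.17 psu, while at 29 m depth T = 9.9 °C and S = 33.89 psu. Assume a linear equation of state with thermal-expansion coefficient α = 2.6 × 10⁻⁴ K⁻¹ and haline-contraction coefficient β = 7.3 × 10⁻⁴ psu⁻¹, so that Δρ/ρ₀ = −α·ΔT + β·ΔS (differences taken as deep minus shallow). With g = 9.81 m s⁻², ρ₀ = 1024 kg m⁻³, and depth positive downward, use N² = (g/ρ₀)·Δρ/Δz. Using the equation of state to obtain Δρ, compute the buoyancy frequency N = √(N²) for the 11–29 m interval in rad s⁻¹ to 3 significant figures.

ΔT = -8.0 K, ΔS = -0.28 psu (deep − shallow).
Δρ/ρ₀ = −αΔT + βΔS = 2.08 × 10⁻³ − 2.044 × 10⁻⁴ = 1.8756 × 10⁻³, so Δρ ≈ 1.921 kg m⁻³.
N² = (g/ρ₀)·Δρ/Δz = g·(Δρ/ρ₀)/Δz = 9.81 × 1.8756 × 10⁻³ / 18 = 1.0222 × 10⁻³ s⁻².
N = √(1.0222 × 10⁻³) = 0.031972 rad s⁻¹ ≈ 0.0320 rad s⁻¹.

0.0320 rad s⁻¹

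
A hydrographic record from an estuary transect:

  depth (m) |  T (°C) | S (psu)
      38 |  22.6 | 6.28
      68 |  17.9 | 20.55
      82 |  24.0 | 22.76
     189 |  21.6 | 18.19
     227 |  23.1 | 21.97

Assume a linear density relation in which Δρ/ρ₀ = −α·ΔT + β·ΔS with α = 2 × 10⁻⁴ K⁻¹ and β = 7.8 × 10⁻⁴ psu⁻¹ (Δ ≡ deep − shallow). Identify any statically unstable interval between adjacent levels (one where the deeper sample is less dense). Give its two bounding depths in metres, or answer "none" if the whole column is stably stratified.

Evaluate Δρ/ρ₀ = −αΔT + βΔS across each adjacent pair:
  38–68 m: −αΔT+βΔS = −(2 × 10⁻⁴)(-4.7)+(7.8 × 10⁻⁴)(+14.27) = 0.012 → stable
  68–82 m: −αΔT+βΔS = −(2 × 10⁻⁴)(+6.1)+(7.8 × 10⁻⁴)(+2.21) = 5.0 × 10⁻⁴ → stable
  82–189 m: −αΔT+βΔS = −(2 × 10⁻⁴)(-2.4)+(7.8 × 10⁻⁴)(-4.57) = -3.1 × 10⁻³ → UNSTABLE
  189–227 m: −αΔT+βΔS = −(2 × 10⁻⁴)(+1.5)+(7.8 × 10⁻⁴)(+3.78) = 2.6 × 10⁻³ → stable
The 82–189 m interval has Δρ < 0: lighter water underlies denser water.

82–189 m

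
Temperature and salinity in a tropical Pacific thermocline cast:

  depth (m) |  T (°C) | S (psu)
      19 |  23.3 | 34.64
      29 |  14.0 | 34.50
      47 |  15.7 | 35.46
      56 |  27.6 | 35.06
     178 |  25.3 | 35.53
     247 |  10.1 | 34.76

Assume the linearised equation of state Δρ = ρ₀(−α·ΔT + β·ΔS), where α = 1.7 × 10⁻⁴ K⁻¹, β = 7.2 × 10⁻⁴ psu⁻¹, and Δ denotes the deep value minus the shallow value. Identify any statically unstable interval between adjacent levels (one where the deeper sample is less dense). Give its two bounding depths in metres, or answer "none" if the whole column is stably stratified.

Evaluate Δρ/ρ₀ = −αΔT + βΔS across each adjacent pair:
  19–29 m: −αΔT+βΔS = −(1.7 × 10⁻⁴)(-9.3)+(7.2 × 10⁻⁴)(-0.14) = 1.5 × 10⁻³ → stable
  29–47 m: −αΔT+βΔS = −(1.7 × 10⁻⁴)(+1.7)+(7.2 × 10⁻⁴)(+0.96) = 4.0 × 10⁻⁴ → stable
  47–56 m: −αΔT+βΔS = −(1.7 × 10⁻⁴)(+11.9)+(7.2 × 10⁻⁴)(-0.40) = -2.3 × 10⁻³ → UNSTABLE
  56–178 m: −αΔT+βΔS = −(1.7 × 10⁻⁴)(-2.3)+(7.2 × 10⁻⁴)(+0.47) = 7.3 × 10⁻⁴ → stable
  178–247 m: −αΔT+βΔS = −(1.7 × 10⁻⁴)(-15.2)+(7.2 × 10⁻⁴)(-0.77) = 2.0 × 10⁻³ → stable
The 47–56 m interval has Δρ < 0: lighter water underlies denser water.

47–56 m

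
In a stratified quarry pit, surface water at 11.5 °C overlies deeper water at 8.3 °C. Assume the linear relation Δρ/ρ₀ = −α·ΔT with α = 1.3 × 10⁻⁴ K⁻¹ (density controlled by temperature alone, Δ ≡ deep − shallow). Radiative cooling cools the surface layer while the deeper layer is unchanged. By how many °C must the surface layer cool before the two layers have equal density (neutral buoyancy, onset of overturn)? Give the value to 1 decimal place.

With temperature the only control, equal density requires T_surf′ = T_deep.
T_surf′ = 8.3 °C.
Cooling required: 11.5 − 8.3 = 3.2 °C.

3.2 °C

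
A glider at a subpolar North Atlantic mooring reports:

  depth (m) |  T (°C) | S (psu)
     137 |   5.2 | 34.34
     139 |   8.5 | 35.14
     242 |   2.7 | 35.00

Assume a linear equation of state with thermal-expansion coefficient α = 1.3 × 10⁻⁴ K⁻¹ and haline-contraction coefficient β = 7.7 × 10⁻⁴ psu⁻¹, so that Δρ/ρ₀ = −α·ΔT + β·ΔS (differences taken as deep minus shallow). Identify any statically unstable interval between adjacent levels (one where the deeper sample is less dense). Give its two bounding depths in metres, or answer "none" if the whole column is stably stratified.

Evaluate Δρ/ρ₀ = −αΔT + βΔS across each adjacent pair:
  137–139 m: −αΔT+βΔS = −(1.3 × 10⁻⁴)(+3.3)+(7.7 × 10⁻⁴)(+0.80) = 1.9 × 10⁻⁴ → stable
  139–242 m: −αΔT+βΔS = −(1.3 × 10⁻⁴)(-5.8)+(7.7 × 10⁻⁴)(-0.14) = 6.5 × 10⁻⁴ → stable
Every interval has Δρ > 0: the column is stably stratified throughout.

none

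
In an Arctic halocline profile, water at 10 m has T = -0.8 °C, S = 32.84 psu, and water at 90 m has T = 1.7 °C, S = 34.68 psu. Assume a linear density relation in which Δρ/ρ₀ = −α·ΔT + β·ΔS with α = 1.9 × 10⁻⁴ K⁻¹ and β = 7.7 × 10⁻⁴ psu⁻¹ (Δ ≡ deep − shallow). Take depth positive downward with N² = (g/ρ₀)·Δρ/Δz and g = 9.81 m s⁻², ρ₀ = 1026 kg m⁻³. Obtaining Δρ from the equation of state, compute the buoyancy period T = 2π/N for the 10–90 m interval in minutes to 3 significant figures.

ΔT = +2.5 K, ΔS = +1.84 psu (deep − shallow).
Δρ/ρ₀ = −αΔT + βΔS = -4.75 × 10⁻⁴ + 1.4168 × 10⁻³ = 9.418 × 10⁻⁴, so Δρ ≈ 0.9663 kg m⁻³.
N² = (g/ρ₀)·Δρ/Δz = g·(Δρ/ρ₀)/Δz = 9.81 × 9.418 × 10⁻⁴ / 80 = 1.1549 × 10⁻⁴ s⁻².
N = √(1.1549 × 10⁻⁴) = 0.010747 rad s⁻¹ → T = 2π/N = 584.65 s = 9.7442 min ≈ 9.74 min.

9.74 min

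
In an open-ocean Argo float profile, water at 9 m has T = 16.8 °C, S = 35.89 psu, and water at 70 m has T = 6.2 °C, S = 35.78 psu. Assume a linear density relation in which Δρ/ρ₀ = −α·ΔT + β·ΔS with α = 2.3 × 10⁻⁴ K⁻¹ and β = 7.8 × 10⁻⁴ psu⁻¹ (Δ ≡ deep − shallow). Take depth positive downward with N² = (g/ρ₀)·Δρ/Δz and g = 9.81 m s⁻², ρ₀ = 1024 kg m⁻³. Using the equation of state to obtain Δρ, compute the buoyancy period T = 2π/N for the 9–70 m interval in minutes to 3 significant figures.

5.38 min

ΔT = -10.6 K, ΔS = -0.11 psu (deep − shallow).
Δρ/ρ₀ = −αΔT + βΔS = 2.438 × 10⁻³ − 8.58 × 10⁻⁵ = 2.3522 × 10⁻³, so Δρ ≈ 2.409 kg m⁻³.
N² = (g/ρ₀)·Δρ/Δz = g·(Δρ/ρ₀)/Δz = 9.81 × 2.3522 × 10⁻³ / 61 = 3.7828 × 10⁻⁴ s⁻².
N = √(3.7828 × 10⁻⁴) = 0.019449 rad s⁻¹ → T = 2π/N = 323.06 s = 5.3843 min ≈ 5.38 min.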